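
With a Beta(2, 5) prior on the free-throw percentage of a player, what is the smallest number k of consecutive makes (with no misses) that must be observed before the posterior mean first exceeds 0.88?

After k makes and 0 misses the posterior is Beta(2+k, 5), with mean (2+k)/(2+5+k).
Set (2+k)/(7+k) > 0.88 and solve: k > (0.88·7 − 2)/(1 − 0.88) = 34.667.
The smallest integer exceeding 34.667 is 35.

k = 35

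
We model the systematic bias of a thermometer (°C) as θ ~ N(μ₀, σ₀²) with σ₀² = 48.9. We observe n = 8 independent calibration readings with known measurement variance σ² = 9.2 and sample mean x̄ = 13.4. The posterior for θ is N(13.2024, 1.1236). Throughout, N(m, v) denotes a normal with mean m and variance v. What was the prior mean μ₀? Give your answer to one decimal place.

The posterior mean is a precision-weighted average: μ_n = (τ₀μ₀ + τ_data·x̄)/(τ₀+τ_data), with τ₀=1/σ₀² and τ_data=n/σ².
Here τ₀ = 1/48.9 = 0.020450 and τ_data = 8/9.2 = 0.869565, so τ_n = 0.890015.
Rearranging for μ₀: μ₀ = (μ_n·τ_n − τ_data·x̄)/τ₀ = (13.2024·0.890015 − 0.869565·13.4) / 0.020450 = 0.098163/0.020450 ≈ 4.8.

μ₀ = 4.8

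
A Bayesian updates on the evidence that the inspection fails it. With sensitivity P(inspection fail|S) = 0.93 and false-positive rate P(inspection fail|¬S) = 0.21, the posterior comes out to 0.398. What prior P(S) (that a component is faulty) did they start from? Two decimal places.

Bayes' rule in odds form gives O(S|E) = O(S)·[P(E|S)/P(E|¬S)], hence O(S) = O(S|E)/LR.
Posterior odds = 0.398/(1−0.398) = 0.6611. LR = 0.93/0.21 = 4.4286.
Prior odds = 0.6611/4.4286 = 0.1493, so P(S) = 0.1493/(1+0.1493) ≈ 0.13.

P(S) = 0.13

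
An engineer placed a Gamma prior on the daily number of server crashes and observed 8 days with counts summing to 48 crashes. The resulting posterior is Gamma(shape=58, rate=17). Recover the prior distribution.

Gamma(shape=10, rate=9)

Gamma–Poisson conjugacy: posterior shape = α + Σxᵢ, posterior rate = β + n.
So α = 58 − 48 = 10 and β = 17 − 8 = 9.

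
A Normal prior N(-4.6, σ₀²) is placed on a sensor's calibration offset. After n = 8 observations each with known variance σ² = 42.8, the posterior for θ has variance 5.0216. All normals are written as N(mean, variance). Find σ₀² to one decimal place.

σ₀² = 81.8

Posterior precision equals prior precision plus data precision: 1/σ_n² = 1/σ₀² + n/σ².
So 1/σ₀² = 1/5.0216 − 8/42.8 = 0.199140 − 0.186916 = 0.012224.
Hence σ₀² = 1/0.012224 ≈ 81.8.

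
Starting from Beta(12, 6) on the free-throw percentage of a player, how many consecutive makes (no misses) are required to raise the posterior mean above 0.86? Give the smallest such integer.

k = 25

After k makes and 0 misses the posterior is Beta(12+k, 6), with mean (12+k)/(12+6+k).
Set (12+k)/(18+k) > 0.86 and solve: k > (0.86·18 − 12)/(1 − 0.86) = 24.857.
The smallest integer exceeding 24.857 is 25, and checking k=25: (37)/(43) = 0.8605 > 0.86.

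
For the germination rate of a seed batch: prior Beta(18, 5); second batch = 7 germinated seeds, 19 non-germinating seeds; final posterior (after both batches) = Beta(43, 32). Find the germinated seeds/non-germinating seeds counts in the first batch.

18 germinated seeds and 8 non-germinating seeds

Because Beta–binomial updating is additive in the counts, the combined data contributed (α_post−α_prior, β_post−β_prior) successes and failures.
Total across both batches: 43−18=25 germinated seeds, 32−5=27 non-germinating seeds.
Subtract the second batch: 25−7=18 germinated seeds and 27−19=8 non-germinating seeds.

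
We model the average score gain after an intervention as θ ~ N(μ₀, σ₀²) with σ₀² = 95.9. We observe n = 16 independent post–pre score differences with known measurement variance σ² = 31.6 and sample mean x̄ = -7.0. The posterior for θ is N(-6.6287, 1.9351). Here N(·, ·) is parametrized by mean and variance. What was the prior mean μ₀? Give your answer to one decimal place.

μ₀ = 11.4

The posterior mean is a precision-weighted average: μ_n = (τ₀μ₀ + τ_data·x̄)/(τ₀+τ_data), with τ₀=1/σ₀² and τ_data=n/σ².
Here τ₀ = 1/95.9 = 0.010428 and τ_data = 16/31.6 = 0.506329, so τ_n = 0.516757.
Rearranging for μ₀: μ₀ = (μ_n·τ_n − τ_data·x̄)/τ₀ = (-6.6287·0.516757 − 0.506329·-7.0) / 0.010428 = 0.118876/0.010428 ≈ 11.4.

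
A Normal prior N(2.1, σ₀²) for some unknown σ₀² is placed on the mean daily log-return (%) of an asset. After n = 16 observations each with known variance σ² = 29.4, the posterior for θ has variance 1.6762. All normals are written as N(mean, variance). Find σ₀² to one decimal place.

For the Normal–Normal model with known σ², precisions add: τ_n = τ₀ + n/σ².
So 1/σ₀² = 1/1.6762 − 16/29.4 = 0.596588 − 0.544218 = 0.052370.
Hence σ₀² = 1/0.052370 ≈ 19.1.

σ₀² = 19.1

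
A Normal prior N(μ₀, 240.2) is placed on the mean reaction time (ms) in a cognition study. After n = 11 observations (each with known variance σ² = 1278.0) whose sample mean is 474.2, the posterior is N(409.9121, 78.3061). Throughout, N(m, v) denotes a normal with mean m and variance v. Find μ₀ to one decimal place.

The posterior mean is a precision-weighted average: μ_n = (τ₀μ₀ + τ_data·x̄)/(τ₀+τ_data), with τ₀=1/σ₀² and τ_data=n/σ².
Here τ₀ = 1/240.2 = 0.004163 and τ_data = 11/1278.0 = 0.008607, so τ_n = 0.012770.
Rearranging for μ₀: μ₀ = (μ_n·τ_n − τ_data·x̄)/τ₀ = (409.9121·0.012770 − 0.008607·474.2) / 0.004163 = 1.153138/0.004163 ≈ 277.0.

μ₀ = 277.0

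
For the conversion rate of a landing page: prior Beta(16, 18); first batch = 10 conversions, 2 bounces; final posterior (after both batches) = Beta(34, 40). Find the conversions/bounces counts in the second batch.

Because Beta–binomial updating is additive in the counts, the combined data contributed (α_post−α_prior, β_post−β_prior) successes and failures.
Total across both batches: 34−16=18 conversions, 40−18=22 bounces.
Subtract the first batch: 18−10=8 conversions and 22−2=20 bounces.

8 conversions and 20 bounces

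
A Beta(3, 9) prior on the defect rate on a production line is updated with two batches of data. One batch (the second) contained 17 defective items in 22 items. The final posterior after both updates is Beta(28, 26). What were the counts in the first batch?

Because Beta–binomial updating is additive in the counts, the combined data contributed (α_post−α_prior, β_post−β_prior) successes and failures.
Total across both batches: 28−3=25 defective items, 26−9=17 good items.
Subtract the second batch: 25−17=8 defective items and 17−5=12 good items.

8 defective items and 12 good items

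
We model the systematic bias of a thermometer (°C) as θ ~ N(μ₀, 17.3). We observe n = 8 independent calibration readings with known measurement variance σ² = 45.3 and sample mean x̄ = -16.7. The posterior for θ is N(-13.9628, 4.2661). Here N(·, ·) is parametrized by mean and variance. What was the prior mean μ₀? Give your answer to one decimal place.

μ₀ = -5.6

With known observation variance, the Normal–Normal posterior has precision τ_n = τ₀ + n/σ² and mean μ_n = (τ₀μ₀ + (n/σ²)x̄)/τ_n.
Here τ₀ = 1/17.3 = 0.057803 and τ_data = 8/45.3 = 0.176600, so τ_n = 0.234403.
Rearranging for μ₀: μ₀ = (μ_n·τ_n − τ_data·x̄)/τ₀ = (-13.9628·0.234403 − 0.176600·-16.7) / 0.057803 = -0.323702/0.057803 ≈ -5.6.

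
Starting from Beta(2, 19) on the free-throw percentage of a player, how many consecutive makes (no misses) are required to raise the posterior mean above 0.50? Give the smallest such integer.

After k makes and 0 misses the posterior is Beta(2+k, 19), with mean (2+k)/(2+19+k).
Set (2+k)/(21+k) > 0.50 and solve: k > (0.50·21 − 2)/(1 − 0.50) = 17.000.
The smallest integer exceeding 17.000 is 18, and checking k=18: (20)/(39) = 0.5128 > 0.50.

k = 18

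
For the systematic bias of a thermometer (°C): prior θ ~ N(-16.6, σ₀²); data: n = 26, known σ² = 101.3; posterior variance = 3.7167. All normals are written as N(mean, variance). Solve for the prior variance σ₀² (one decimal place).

σ₀² = 80.7

For the Normal–Normal model with known σ², precisions add: τ_n = τ₀ + n/σ².
So 1/σ₀² = 1/3.7167 − 26/101.3 = 0.269056 − 0.256663 = 0.012393.
Hence σ₀² = 1/0.012393 ≈ 80.7.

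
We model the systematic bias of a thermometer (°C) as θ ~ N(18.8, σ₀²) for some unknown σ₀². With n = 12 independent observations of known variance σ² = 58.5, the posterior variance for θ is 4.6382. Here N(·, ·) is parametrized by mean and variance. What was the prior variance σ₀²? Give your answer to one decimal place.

For the Normal–Normal model with known σ², precisions add: τ_n = τ₀ + n/σ².
So 1/σ₀² = 1/4.6382 − 12/58.5 = 0.215601 − 0.205128 = 0.010473.
Hence σ₀² = 1/0.010473 ≈ 95.5.

σ₀² = 95.5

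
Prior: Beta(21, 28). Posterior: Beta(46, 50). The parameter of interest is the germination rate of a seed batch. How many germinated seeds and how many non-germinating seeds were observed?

25 germinated seeds and 22 non-germinating seeds

A Beta(a, b) prior with s successes and f failures in binomial data gives a Beta(a+s, b+f) posterior.
Match parameters: s=46−21=25, f=50−28=22.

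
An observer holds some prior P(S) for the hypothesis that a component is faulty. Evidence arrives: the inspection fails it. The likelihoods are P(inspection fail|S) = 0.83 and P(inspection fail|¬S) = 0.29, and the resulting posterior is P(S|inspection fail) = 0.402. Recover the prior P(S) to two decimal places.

P(S) = 0.19

In odds form, posterior odds = prior odds × likelihood ratio, so prior odds = posterior odds ÷ LR.
Posterior odds = 0.402/(1−0.402) = 0.6722. LR = 0.83/0.29 = 2.8621.
Prior odds = 0.6722/2.8621 = 0.2349, so P(S) = 0.2349/(1+0.2349) ≈ 0.19.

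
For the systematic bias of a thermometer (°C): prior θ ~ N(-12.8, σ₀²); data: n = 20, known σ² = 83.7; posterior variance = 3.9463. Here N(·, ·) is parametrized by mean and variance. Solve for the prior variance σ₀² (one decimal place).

For the Normal–Normal model with known σ², precisions add: τ_n = τ₀ + n/σ².
So 1/σ₀² = 1/3.9463 − 20/83.7 = 0.253402 − 0.238949 = 0.014453.
Hence σ₀² = 1/0.014453 ≈ 69.2.

σ₀² = 69.2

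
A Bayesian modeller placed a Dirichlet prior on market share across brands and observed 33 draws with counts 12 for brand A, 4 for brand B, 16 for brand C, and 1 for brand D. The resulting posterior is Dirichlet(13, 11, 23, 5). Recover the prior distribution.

For a Dirichlet(α) prior with multinomial counts c, the posterior is Dirichlet(α + c) componentwise.
Subtract each count from the matching posterior parameter: 13−12=1, 11−4=7, 23−16=7, 5−1=4.

Dirichlet(1, 7, 7, 4)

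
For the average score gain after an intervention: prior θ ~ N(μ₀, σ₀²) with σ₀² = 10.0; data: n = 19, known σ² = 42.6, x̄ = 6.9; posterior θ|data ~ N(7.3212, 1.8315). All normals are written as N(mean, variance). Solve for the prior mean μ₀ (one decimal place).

The posterior mean is a precision-weighted average: μ_n = (τ₀μ₀ + τ_data·x̄)/(τ₀+τ_data), with τ₀=1/σ₀² and τ_data=n/σ².
Here τ₀ = 1/10.0 = 0.100000 and τ_data = 19/42.6 = 0.446009, so τ_n = 0.546009.
Rearranging for μ₀: μ₀ = (μ_n·τ_n − τ_data·x̄)/τ₀ = (7.3212·0.546009 − 0.446009·6.9) / 0.100000 = 0.919979/0.100000 ≈ 9.2.

μ₀ = 9.2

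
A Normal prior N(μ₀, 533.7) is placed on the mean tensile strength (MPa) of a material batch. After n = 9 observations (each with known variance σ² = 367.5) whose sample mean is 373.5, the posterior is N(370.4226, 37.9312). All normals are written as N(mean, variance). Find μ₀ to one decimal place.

The posterior mean is a precision-weighted average: μ_n = (τ₀μ₀ + τ_data·x̄)/(τ₀+τ_data), with τ₀=1/σ₀² and τ_data=n/σ².
Here τ₀ = 1/533.7 = 0.001874 and τ_data = 9/367.5 = 0.024490, so τ_n = 0.026364.
Rearranging for μ₀: μ₀ = (μ_n·τ_n − τ_data·x̄)/τ₀ = (370.4226·0.026364 − 0.024490·373.5) / 0.001874 = 0.618806/0.001874 ≈ 330.2.

μ₀ = 330.2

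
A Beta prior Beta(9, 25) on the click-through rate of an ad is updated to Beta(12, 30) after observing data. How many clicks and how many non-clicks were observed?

A Beta(α, β) prior with s successes and f failures in binomial data gives a Beta(α+s, β+f) posterior.
So s = 12 − 9 = 3 and f = 30 − 25 = 5.

3 clicks and 5 non-clicks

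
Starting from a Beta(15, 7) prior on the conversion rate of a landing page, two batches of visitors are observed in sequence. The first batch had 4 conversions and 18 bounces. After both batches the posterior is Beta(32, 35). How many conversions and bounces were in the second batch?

13 conversions and 10 bounces

Sequential conjugate updates are equivalent to a single update on the pooled data, so total successes = posterior α − prior α and total failures = posterior β − prior β.
Total across both batches: 32−15=17 conversions, 35−7=28 bounces.
Subtract the first batch: 17−4=13 conversions and 28−18=10 bounces.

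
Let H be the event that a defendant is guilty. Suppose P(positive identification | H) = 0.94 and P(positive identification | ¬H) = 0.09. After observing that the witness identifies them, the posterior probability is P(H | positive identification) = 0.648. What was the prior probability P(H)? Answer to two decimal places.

In odds form, posterior odds = prior odds × likelihood ratio, so prior odds = posterior odds ÷ LR.
Posterior odds = 0.648/(1−0.648) = 1.8409. LR = 0.94/0.09 = 10.4444.
Prior odds = 1.8409/10.4444 = 0.1763, so P(H) = 0.1763/(1+0.1763) ≈ 0.15.

P(H) = 0.15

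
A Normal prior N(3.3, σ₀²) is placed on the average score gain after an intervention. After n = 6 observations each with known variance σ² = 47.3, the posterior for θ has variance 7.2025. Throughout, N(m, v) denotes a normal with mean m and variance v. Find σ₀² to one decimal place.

σ₀² = 83.4

For the Normal–Normal model with known σ², precisions add: τ_n = τ₀ + n/σ².
So 1/σ₀² = 1/7.2025 − 6/47.3 = 0.138841 − 0.126850 = 0.011991.
Hence σ₀² = 1/0.011991 ≈ 83.4.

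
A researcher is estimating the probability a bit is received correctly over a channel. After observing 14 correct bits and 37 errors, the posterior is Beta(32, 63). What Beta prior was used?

Beta(18, 26)

Beta is conjugate to the binomial likelihood: posterior = Beta(α+s, β+f).
So α = 32 − 14 = 18 and β = 63 − 37 = 26.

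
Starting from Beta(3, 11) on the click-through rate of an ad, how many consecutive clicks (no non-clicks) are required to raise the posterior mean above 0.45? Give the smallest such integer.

After k clicks and 0 non-clicks the posterior is Beta(3+k, 11), with mean (3+k)/(3+11+k).
Set (3+k)/(14+k) > 0.45 and solve: k > (0.45·14 − 3)/(1 − 0.45) = 6.000.
The smallest integer exceeding 6.000 is 7.

k = 7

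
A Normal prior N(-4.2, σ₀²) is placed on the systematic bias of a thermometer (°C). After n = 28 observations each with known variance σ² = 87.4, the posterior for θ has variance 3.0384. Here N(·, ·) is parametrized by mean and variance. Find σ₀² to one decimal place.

σ₀² = 114.2

Posterior precision equals prior precision plus data precision: 1/σ_n² = 1/σ₀² + n/σ².
So 1/σ₀² = 1/3.0384 − 28/87.4 = 0.329121 − 0.320366 = 0.008755.
Hence σ₀² = 1/0.008755 ≈ 114.2.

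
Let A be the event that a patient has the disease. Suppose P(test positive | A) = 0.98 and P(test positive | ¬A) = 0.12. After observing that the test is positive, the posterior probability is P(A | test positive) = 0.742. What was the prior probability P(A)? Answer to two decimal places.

P(A) = 0.26

Bayes' rule in odds form gives O(A|E) = O(A)·[P(E|A)/P(E|¬A)], hence O(A) = O(A|E)/LR.
Posterior odds = 0.742/(1−0.742) = 2.8760. LR = 0.98/0.12 = 8.1667.
Prior odds = 2.8760/8.1667 = 0.3522, so P(A) = 0.3522/(1+0.3522) ≈ 0.26.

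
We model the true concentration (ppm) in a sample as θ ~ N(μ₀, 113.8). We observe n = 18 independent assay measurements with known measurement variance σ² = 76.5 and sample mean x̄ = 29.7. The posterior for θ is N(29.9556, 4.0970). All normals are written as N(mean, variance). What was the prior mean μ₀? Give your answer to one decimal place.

The posterior mean is a precision-weighted average: μ_n = (τ₀μ₀ + τ_data·x̄)/(τ₀+τ_data), with τ₀=1/σ₀² and τ_data=n/σ².
Here τ₀ = 1/113.8 = 0.008787 and τ_data = 18/76.5 = 0.235294, so τ_n = 0.244081.
Rearranging for μ₀: μ₀ = (μ_n·τ_n − τ_data·x̄)/τ₀ = (29.9556·0.244081 − 0.235294·29.7) / 0.008787 = 0.323361/0.008787 ≈ 36.8.

μ₀ = 36.8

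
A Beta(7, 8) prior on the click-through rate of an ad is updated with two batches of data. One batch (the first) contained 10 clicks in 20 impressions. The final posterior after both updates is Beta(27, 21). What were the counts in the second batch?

Because Beta–binomial updating is additive in the counts, the combined data contributed (α_post−α_prior, β_post−β_prior) successes and failures.
Total across both batches: 27−7=20 clicks, 21−8=13 non-clicks.
Subtract the first batch: 20−10=10 clicks and 13−10=3 non-clicks.

10 clicks and 3 non-clicks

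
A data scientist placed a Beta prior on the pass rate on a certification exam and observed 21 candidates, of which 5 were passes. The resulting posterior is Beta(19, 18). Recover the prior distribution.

Beta is conjugate to the binomial likelihood: posterior = Beta(a+s, b+f).
Subtract the data counts: 19−5=14, 18−16=2.

Beta(14, 2)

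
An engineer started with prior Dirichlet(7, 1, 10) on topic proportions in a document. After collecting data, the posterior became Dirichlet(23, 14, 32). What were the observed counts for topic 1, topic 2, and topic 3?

counts (16, 13, 22)

For a Dirichlet(α) prior with multinomial counts c, the posterior is Dirichlet(α + c) componentwise.
Counts are posterior − prior componentwise: 23−7=16, 14−1=13, 32−10=22.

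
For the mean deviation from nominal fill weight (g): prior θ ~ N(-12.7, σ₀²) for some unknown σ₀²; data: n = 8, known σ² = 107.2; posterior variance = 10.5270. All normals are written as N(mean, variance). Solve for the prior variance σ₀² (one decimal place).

For the Normal–Normal model with known σ², precisions add: τ_n = τ₀ + n/σ².
So 1/σ₀² = 1/10.5270 − 8/107.2 = 0.094994 − 0.074627 = 0.020367.
Hence σ₀² = 1/0.020367 ≈ 49.1.

σ₀² = 49.1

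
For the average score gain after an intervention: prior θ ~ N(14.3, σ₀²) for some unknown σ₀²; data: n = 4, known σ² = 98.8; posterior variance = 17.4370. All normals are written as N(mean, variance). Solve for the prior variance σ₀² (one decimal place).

Posterior precision equals prior precision plus data precision: 1/σ_n² = 1/σ₀² + n/σ².
So 1/σ₀² = 1/17.4370 − 4/98.8 = 0.057349 − 0.040486 = 0.016863.
Hence σ₀² = 1/0.016863 ≈ 59.3.

σ₀² = 59.3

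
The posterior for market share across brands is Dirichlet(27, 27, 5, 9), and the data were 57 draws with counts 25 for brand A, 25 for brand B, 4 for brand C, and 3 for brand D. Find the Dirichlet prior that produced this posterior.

For a Dirichlet(α) prior with multinomial counts c, the posterior is Dirichlet(α + c) componentwise.
Subtract each count from the matching posterior parameter: 27−25=2, 27−25=2, 5−4=1, 9−3=6.

Dirichlet(2, 2, 1, 6)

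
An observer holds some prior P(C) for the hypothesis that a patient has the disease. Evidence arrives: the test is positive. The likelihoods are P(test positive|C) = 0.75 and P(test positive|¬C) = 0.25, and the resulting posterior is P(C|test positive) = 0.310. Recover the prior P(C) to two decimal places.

P(C) = 0.13

In odds form, posterior odds = prior odds × likelihood ratio, so prior odds = posterior odds ÷ LR.
Posterior odds = 0.310/(1−0.310) = 0.4493. LR = 0.75/0.25 = 3.0000.
Prior odds = 0.4493/3.0000 = 0.1498, so P(C) = 0.1498/(1+0.1498) ≈ 0.13.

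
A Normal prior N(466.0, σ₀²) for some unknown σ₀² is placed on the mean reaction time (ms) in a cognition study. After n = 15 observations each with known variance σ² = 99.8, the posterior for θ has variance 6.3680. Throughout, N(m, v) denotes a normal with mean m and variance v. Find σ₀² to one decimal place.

Posterior precision equals prior precision plus data precision: 1/σ_n² = 1/σ₀² + n/σ².
So 1/σ₀² = 1/6.3680 − 15/99.8 = 0.157035 − 0.150301 = 0.006734.
Hence σ₀² = 1/0.006734 ≈ 148.5.

σ₀² = 148.5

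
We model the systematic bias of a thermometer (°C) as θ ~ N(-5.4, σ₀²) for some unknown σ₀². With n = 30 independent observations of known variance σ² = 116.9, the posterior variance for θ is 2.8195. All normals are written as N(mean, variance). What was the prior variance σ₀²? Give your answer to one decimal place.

σ₀² = 10.2

For the Normal–Normal model with known σ², precisions add: τ_n = τ₀ + n/σ².
So 1/σ₀² = 1/2.8195 − 30/116.9 = 0.354673 − 0.256630 = 0.098043.
Hence σ₀² = 1/0.098043 ≈ 10.2.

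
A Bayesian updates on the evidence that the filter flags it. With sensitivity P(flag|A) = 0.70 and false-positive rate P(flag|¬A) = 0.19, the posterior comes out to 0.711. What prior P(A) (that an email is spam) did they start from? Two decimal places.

Bayes' rule in odds form gives O(A|E) = O(A)·[P(E|A)/P(E|¬A)], hence O(A) = O(A|E)/LR.
Posterior odds = 0.711/(1−0.711) = 2.4602. LR = 0.70/0.19 = 3.6842.
Prior odds = 2.4602/3.6842 = 0.6678, so P(A) = 0.6678/(1+0.6678) ≈ 0.40.

P(A) = 0.40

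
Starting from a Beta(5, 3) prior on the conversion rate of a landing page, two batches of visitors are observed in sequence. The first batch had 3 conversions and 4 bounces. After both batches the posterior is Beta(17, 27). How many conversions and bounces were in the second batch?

Because Beta–binomial updating is additive in the counts, the combined data contributed (α_post−α_prior, β_post−β_prior) successes and failures.
Total across both batches: 17−5=12 conversions, 27−3=24 bounces.
Subtract the first batch: 12−3=9 conversions and 24−4=20 bounces.

9 conversions and 20 bounces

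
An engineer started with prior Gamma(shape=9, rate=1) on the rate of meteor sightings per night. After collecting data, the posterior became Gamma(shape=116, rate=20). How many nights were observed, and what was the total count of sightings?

n = 19 nights with total 107 sightings

A Gamma(α, β) prior (rate parametrization) on a Poisson rate with n observations summing to S gives posterior Gamma(α+S, β+n).
Matching: Σxᵢ = 116 − 9 = 107 and n = 20 − 1 = 19.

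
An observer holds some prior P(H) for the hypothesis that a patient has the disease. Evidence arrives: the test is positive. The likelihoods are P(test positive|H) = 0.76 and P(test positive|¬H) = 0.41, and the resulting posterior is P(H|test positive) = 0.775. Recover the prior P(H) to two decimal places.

In odds form, posterior odds = prior odds × likelihood ratio, so prior odds = posterior odds ÷ LR.
Posterior odds = 0.775/(1−0.775) = 3.4444. LR = 0.76/0.41 = 1.8537.
Prior odds = 3.4444/1.8537 = 1.8581, so P(H) = 1.8581/(1+1.8581) ≈ 0.65.

P(H) = 0.65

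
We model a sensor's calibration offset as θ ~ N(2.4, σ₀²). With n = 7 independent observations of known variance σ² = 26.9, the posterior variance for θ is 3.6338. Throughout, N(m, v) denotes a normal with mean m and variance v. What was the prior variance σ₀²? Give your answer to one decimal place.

For the Normal–Normal model with known σ², precisions add: τ_n = τ₀ + n/σ².
So 1/σ₀² = 1/3.6338 − 7/26.9 = 0.275194 − 0.260223 = 0.014971.
Hence σ₀² = 1/0.014971 ≈ 66.8.

σ₀² = 66.8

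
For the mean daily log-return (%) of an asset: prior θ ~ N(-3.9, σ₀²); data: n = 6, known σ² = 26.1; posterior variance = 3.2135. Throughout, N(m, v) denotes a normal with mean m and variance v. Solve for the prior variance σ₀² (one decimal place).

σ₀² = 12.3

Posterior precision equals prior precision plus data precision: 1/σ_n² = 1/σ₀² + n/σ².
So 1/σ₀² = 1/3.2135 − 6/26.1 = 0.311187 − 0.229885 = 0.081302.
Hence σ₀² = 1/0.081302 ≈ 12.3.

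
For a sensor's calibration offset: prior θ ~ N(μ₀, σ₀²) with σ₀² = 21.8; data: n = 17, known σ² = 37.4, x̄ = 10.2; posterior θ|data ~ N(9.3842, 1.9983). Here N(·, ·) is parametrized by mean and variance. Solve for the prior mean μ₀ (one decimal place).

The posterior mean is a precision-weighted average: μ_n = (τ₀μ₀ + τ_data·x̄)/(τ₀+τ_data), with τ₀=1/σ₀² and τ_data=n/σ².
Here τ₀ = 1/21.8 = 0.045872 and τ_data = 17/37.4 = 0.454545, so τ_n = 0.500417.
Rearranging for μ₀: μ₀ = (μ_n·τ_n − τ_data·x̄)/τ₀ = (9.3842·0.500417 − 0.454545·10.2) / 0.045872 = 0.059654/0.045872 ≈ 1.3.

μ₀ = 1.3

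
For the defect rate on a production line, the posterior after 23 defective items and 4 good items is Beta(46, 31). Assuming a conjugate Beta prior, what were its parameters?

Beta(23, 27)

Under Beta–binomial conjugacy the posterior parameters are (α+s, β+f).
So α = 46 − 23 = 23 and β = 31 − 4 = 27.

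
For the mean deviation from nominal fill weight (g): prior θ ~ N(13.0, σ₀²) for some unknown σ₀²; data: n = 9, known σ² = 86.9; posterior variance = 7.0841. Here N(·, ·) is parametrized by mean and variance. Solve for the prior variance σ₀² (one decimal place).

σ₀² = 26.6

Posterior precision equals prior precision plus data precision: 1/σ_n² = 1/σ₀² + n/σ².
So 1/σ₀² = 1/7.0841 − 9/86.9 = 0.141161 − 0.103567 = 0.037594.
Hence σ₀² = 1/0.037594 ≈ 26.6.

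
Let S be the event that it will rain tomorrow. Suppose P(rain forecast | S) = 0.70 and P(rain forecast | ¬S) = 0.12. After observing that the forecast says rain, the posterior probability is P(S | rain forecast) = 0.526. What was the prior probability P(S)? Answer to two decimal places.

P(S) = 0.16

Bayes' rule in odds form gives O(S|E) = O(S)·[P(E|S)/P(E|¬S)], hence O(S) = O(S|E)/LR.
Posterior odds = 0.526/(1−0.526) = 1.1097. LR = 0.70/0.12 = 5.8333.
Prior odds = 1.1097/5.8333 = 0.1902, so P(S) = 0.1902/(1+0.1902) ≈ 0.16.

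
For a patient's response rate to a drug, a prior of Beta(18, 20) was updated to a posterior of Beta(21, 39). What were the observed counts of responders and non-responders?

Under Beta–binomial conjugacy the posterior parameters are (a+s, b+f).
So s = 21 − 18 = 3 and f = 39 − 20 = 19.

3 responders and 19 non-responders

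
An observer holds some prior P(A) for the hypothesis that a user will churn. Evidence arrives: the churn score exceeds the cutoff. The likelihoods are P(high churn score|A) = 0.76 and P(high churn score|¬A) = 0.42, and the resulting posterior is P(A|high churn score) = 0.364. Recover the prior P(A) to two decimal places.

In odds form, posterior odds = prior odds × likelihood ratio, so prior odds = posterior odds ÷ LR.
Posterior odds = 0.364/(1−0.364) = 0.5723. LR = 0.76/0.42 = 1.8095.
Prior odds = 0.5723/1.8095 = 0.3163, so P(A) = 0.3163/(1+0.3163) ≈ 0.24.

P(A) = 0.24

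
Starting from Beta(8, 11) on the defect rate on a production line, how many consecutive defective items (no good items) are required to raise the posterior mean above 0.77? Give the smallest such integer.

k = 29

After k defective items and 0 good items the posterior is Beta(8+k, 11), with mean (8+k)/(8+11+k).
Set (8+k)/(19+k) > 0.77 and solve: k > (0.77·19 − 8)/(1 − 0.77) = 28.826.
The smallest integer exceeding 28.826 is 29, and checking k=29: (37)/(48) = 0.7708 > 0.77.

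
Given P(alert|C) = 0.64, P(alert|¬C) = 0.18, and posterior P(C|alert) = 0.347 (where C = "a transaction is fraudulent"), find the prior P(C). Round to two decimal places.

P(C) = 0.13

Bayes' rule in odds form gives O(C|E) = O(C)·[P(E|C)/P(E|¬C)], hence O(C) = O(C|E)/LR.
Posterior odds = 0.347/(1−0.347) = 0.5314. LR = 0.64/0.18 = 3.5556.
Prior odds = 0.5314/3.5556 = 0.1495, so P(C) = 0.1495/(1+0.1495) ≈ 0.13.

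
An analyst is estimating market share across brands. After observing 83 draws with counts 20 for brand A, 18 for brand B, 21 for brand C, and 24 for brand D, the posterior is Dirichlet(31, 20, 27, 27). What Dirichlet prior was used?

Dirichlet(11, 2, 6, 3)

For a Dirichlet(α) prior with multinomial counts c, the posterior is Dirichlet(α + c) componentwise.
Subtract each count from the matching posterior parameter: 31−20=11, 20−18=2, 27−21=6, 27−24=3.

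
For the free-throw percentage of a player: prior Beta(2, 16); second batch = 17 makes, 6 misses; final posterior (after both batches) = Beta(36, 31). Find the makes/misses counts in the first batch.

Because Beta–binomial updating is additive in the counts, the combined data contributed (α_post−α_prior, β_post−β_prior) successes and failures.
Total across both batches: 36−2=34 makes, 31−16=15 misses.
Subtract the second batch: 34−17=17 makes and 15−6=9 misses.

17 makes and 9 misses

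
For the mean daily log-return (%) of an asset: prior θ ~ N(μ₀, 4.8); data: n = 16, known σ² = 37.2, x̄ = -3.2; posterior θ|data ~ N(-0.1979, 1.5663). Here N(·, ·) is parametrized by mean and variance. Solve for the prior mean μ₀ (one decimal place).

μ₀ = 6.0

The posterior mean is a precision-weighted average: μ_n = (τ₀μ₀ + τ_data·x̄)/(τ₀+τ_data), with τ₀=1/σ₀² and τ_data=n/σ².
Here τ₀ = 1/4.8 = 0.208333 and τ_data = 16/37.2 = 0.430108, so τ_n = 0.638441.
Rearranging for μ₀: μ₀ = (μ_n·τ_n − τ_data·x̄)/τ₀ = (-0.1979·0.638441 − 0.430108·-3.2) / 0.208333 = 1.249998/0.208333 ≈ 6.0.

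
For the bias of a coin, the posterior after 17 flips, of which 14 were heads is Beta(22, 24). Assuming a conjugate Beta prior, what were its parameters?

Beta is conjugate to the binomial likelihood: posterior = Beta(α+s, β+f).
So α = 22 − 14 = 8 and β = 24 − 3 = 21.

Beta(8, 21)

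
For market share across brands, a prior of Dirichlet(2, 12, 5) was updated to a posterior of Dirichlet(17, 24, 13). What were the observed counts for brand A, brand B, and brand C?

For a Dirichlet(α) prior with multinomial counts c, the posterior is Dirichlet(α + c) componentwise.
Counts are posterior − prior componentwise: 17−2=15, 24−12=12, 13−5=8.

counts (15, 12, 8)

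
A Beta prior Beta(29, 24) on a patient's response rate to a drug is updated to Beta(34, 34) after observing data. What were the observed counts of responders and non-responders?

5 responders and 10 non-responders

A Beta(α, β) prior with s successes and f failures in binomial data gives a Beta(α+s, β+f) posterior.
Match parameters: s=34−29=5, f=34−24=10.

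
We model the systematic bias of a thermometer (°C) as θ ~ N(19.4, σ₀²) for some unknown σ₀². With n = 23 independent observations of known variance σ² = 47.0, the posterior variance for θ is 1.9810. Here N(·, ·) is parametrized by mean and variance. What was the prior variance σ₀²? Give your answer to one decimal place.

σ₀² = 64.8

For the Normal–Normal model with known σ², precisions add: τ_n = τ₀ + n/σ².
So 1/σ₀² = 1/1.9810 − 23/47.0 = 0.504796 − 0.489362 = 0.015434.
Hence σ₀² = 1/0.015434 ≈ 64.8.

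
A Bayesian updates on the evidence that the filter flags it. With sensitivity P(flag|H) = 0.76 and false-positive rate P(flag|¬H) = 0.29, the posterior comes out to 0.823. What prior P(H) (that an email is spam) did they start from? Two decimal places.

P(H) = 0.64

In odds form, posterior odds = prior odds × likelihood ratio, so prior odds = posterior odds ÷ LR.
Posterior odds = 0.823/(1−0.823) = 4.6497. LR = 0.76/0.29 = 2.6207.
Prior odds = 4.6497/2.6207 = 1.7742, so P(H) = 1.7742/(1+1.7742) ≈ 0.64.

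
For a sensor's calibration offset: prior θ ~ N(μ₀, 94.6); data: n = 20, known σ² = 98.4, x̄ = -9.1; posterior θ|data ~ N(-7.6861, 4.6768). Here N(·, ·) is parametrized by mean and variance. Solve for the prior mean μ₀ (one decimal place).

The posterior mean is a precision-weighted average: μ_n = (τ₀μ₀ + τ_data·x̄)/(τ₀+τ_data), with τ₀=1/σ₀² and τ_data=n/σ².
Here τ₀ = 1/94.6 = 0.010571 and τ_data = 20/98.4 = 0.203252, so τ_n = 0.213823.
Rearranging for μ₀: μ₀ = (μ_n·τ_n − τ_data·x̄)/τ₀ = (-7.6861·0.213823 − 0.203252·-9.1) / 0.010571 = 0.206128/0.010571 ≈ 19.5.

μ₀ = 19.5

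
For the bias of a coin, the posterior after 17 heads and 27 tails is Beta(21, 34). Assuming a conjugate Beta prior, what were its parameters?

Under Beta–binomial conjugacy the posterior parameters are (a+s, b+f).
Subtract the data counts: 21−17=4, 34−27=7.

Beta(4, 7)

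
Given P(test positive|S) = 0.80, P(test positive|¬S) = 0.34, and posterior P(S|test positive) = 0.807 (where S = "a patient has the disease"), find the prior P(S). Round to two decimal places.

P(S) = 0.64

Bayes' rule in odds form gives O(S|E) = O(S)·[P(E|S)/P(E|¬S)], hence O(S) = O(S|E)/LR.
Posterior odds = 0.807/(1−0.807) = 4.1813. LR = 0.80/0.34 = 2.3529.
Prior odds = 4.1813/2.3529 = 1.7771, so P(S) = 1.7771/(1+1.7771) ≈ 0.64.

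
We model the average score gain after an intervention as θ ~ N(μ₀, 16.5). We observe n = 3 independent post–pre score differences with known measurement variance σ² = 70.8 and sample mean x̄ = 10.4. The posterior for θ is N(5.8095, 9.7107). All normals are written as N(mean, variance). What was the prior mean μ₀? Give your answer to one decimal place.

μ₀ = 2.6

The posterior mean is a precision-weighted average: μ_n = (τ₀μ₀ + τ_data·x̄)/(τ₀+τ_data), with τ₀=1/σ₀² and τ_data=n/σ².
Here τ₀ = 1/16.5 = 0.060606 and τ_data = 3/70.8 = 0.042373, so τ_n = 0.102979.
Rearranging for μ₀: μ₀ = (μ_n·τ_n − τ_data·x̄)/τ₀ = (5.8095·0.102979 − 0.042373·10.4) / 0.060606 = 0.157577/0.060606 ≈ 2.6.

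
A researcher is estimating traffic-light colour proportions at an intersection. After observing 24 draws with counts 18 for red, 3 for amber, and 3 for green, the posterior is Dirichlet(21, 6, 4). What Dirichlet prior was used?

For a Dirichlet(α) prior with multinomial counts c, the posterior is Dirichlet(α + c) componentwise.
Subtract each count from the matching posterior parameter: 21−18=3, 6−3=3, 4−3=1.

Dirichlet(3, 3, 1)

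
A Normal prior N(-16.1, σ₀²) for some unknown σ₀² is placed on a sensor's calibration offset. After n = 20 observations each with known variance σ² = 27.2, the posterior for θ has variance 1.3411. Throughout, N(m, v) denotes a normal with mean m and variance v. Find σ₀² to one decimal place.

For the Normal–Normal model with known σ², precisions add: τ_n = τ₀ + n/σ².
So 1/σ₀² = 1/1.3411 − 20/27.2 = 0.745657 − 0.735294 = 0.010363.
Hence σ₀² = 1/0.010363 ≈ 96.5.

σ₀² = 96.5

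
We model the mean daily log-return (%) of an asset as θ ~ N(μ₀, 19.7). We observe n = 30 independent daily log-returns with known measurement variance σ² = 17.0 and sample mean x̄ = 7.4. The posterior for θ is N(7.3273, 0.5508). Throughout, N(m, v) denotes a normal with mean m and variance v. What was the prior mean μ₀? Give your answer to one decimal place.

The posterior mean is a precision-weighted average: μ_n = (τ₀μ₀ + τ_data·x̄)/(τ₀+τ_data), with τ₀=1/σ₀² and τ_data=n/σ².
Here τ₀ = 1/19.7 = 0.050761 and τ_data = 30/17.0 = 1.764706, so τ_n = 1.815467.
Rearranging for μ₀: μ₀ = (μ_n·τ_n − τ_data·x̄)/τ₀ = (7.3273·1.815467 − 1.764706·7.4) / 0.050761 = 0.243647/0.050761 ≈ 4.8.

μ₀ = 4.8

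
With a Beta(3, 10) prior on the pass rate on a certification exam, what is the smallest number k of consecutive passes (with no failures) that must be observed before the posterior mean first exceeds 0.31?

k = 2

After k passes and 0 failures the posterior is Beta(3+k, 10), with mean (3+k)/(3+10+k).
Set (3+k)/(13+k) > 0.31 and solve: k > (0.31·13 − 3)/(1 − 0.31) = 1.493.
The smallest integer exceeding 1.493 is 2.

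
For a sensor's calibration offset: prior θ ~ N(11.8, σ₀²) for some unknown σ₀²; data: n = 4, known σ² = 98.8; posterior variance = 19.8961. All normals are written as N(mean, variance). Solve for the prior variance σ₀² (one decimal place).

For the Normal–Normal model with known σ², precisions add: τ_n = τ₀ + n/σ².
So 1/σ₀² = 1/19.8961 − 4/98.8 = 0.050261 − 0.040486 = 0.009775.
Hence σ₀² = 1/0.009775 ≈ 102.3.

σ₀² = 102.3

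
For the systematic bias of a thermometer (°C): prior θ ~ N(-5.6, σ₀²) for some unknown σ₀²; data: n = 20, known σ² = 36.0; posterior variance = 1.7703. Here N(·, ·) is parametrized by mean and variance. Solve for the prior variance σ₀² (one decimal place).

Posterior precision equals prior precision plus data precision: 1/σ_n² = 1/σ₀² + n/σ².
So 1/σ₀² = 1/1.7703 − 20/36.0 = 0.564876 − 0.555556 = 0.009320.
Hence σ₀² = 1/0.009320 ≈ 107.3.

σ₀² = 107.3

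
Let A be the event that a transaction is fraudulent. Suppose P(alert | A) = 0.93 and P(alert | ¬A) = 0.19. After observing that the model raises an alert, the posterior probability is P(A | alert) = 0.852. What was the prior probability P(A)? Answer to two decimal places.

P(A) = 0.54

Bayes' rule in odds form gives O(A|E) = O(A)·[P(E|A)/P(E|¬A)], hence O(A) = O(A|E)/LR.
Posterior odds = 0.852/(1−0.852) = 5.7568. LR = 0.93/0.19 = 4.8947.
Prior odds = 5.7568/4.8947 = 1.1761, so P(A) = 1.1761/(1+1.1761) ≈ 0.54.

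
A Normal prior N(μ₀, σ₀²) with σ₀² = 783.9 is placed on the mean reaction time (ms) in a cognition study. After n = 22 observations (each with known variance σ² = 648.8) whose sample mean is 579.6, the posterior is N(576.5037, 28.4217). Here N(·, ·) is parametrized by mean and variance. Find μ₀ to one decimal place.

μ₀ = 494.2

With known observation variance, the Normal–Normal posterior has precision τ_n = τ₀ + n/σ² and mean μ_n = (τ₀μ₀ + (n/σ²)x̄)/τ_n.
Here τ₀ = 1/783.9 = 0.001276 and τ_data = 22/648.8 = 0.033909, so τ_n = 0.035185.
Rearranging for μ₀: μ₀ = (μ_n·τ_n − τ_data·x̄)/τ₀ = (576.5037·0.035185 − 0.033909·579.6) / 0.001276 = 0.630626/0.001276 ≈ 494.2.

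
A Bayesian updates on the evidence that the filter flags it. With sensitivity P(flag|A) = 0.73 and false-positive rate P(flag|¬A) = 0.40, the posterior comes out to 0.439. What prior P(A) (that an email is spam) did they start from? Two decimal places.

P(A) = 0.30

Bayes' rule in odds form gives O(A|E) = O(A)·[P(E|A)/P(E|¬A)], hence O(A) = O(A|E)/LR.
Posterior odds = 0.439/(1−0.439) = 0.7825. LR = 0.73/0.40 = 1.8250.
Prior odds = 0.7825/1.8250 = 0.4288, so P(A) = 0.4288/(1+0.4288) ≈ 0.30.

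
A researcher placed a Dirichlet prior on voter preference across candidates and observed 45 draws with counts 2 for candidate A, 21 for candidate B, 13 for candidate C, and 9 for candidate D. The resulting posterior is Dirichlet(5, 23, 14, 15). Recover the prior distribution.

Dirichlet(3, 2, 1, 6)

For a Dirichlet(α) prior with multinomial counts c, the posterior is Dirichlet(α + c) componentwise.
Subtract each count from the matching posterior parameter: 5−2=3, 23−21=2, 14−13=1, 15−9=6.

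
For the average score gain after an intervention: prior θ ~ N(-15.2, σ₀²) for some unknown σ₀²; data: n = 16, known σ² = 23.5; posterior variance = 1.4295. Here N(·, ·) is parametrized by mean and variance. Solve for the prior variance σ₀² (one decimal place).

For the Normal–Normal model with known σ², precisions add: τ_n = τ₀ + n/σ².
So 1/σ₀² = 1/1.4295 − 16/23.5 = 0.699545 − 0.680851 = 0.018694.
Hence σ₀² = 1/0.018694 ≈ 53.5.

σ₀² = 53.5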